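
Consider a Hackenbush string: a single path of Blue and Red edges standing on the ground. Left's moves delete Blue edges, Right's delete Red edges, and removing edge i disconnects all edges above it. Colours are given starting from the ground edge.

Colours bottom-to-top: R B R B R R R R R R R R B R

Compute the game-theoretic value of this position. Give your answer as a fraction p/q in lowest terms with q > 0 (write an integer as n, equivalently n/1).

Build g(s[:k]) for k = 1..14, string s = R B R B R R R R R R R R B R.
g(R) = { (no moves) | 0 } so -1
g(RB) = { -1 | 0 } so -1/2
g(RBR) = { -1 | -1/2 0 } so -3/4
g(RBRB) = { -1 -3/4 | -1/2 0 } so -5/8
g(RBRBR) = { -1 -3/4 | -5/8 -1/2 0 } so -11/16
g(RBRBRR) = { -1 -3/4 | -11/16 -5/8 -1/2 0 } so -23/32
g(RBRBRRR) = { -1 -3/4 | -23/32 -11/16 -5/8 -1/2 0 } so -47/64
g(RBRBRRRR) = { -1 -3/4 | -47/64 -23/32 -11/16 -5/8 -1/2 0 } so -95/128
g(RBRBRRRRR) = { -1 -3/4 | -95/128 -47/64 -23/32 -11/16 -5/8 -1/2 0 } so -191/256
g(RBRBRRRRRR) = { -1 -3/4 | -191/256 -95/128 -47/64 -23/32 -11/16 -5/8 -1/2 0 } so -383/512
g(RBRBRRRRRRR) = { -1 -3/4 | -383/512 -191/256 -95/128 -47/64 -23/32 -11/16 -5/8 -1/2 0 } so -767/1024
g(RBRBRRRRRRRR) = { -1 -3/4 | -767/1024 -383/512 -191/256 -95/128 -47/64 -23/32 -11/16 -5/8 -1/2 0 } so -1535/2048
g(RBRBRRRRRRRRB) = { -1 -3/4 -1535/2048 | -767/1024 -383/512 -191/256 -95/128 -47/64 -23/32 -11/16 -5/8 -1/2 0 } so -3069/4096
g(RBRBRRRRRRRRBR) = { -1 -3/4 -1535/2048 | -3069/4096 -767/1024 -383/512 -191/256 -95/128 -47/64 -23/32 -11/16 -5/8 -1/2 0 } so -6139/8192

-6139/8192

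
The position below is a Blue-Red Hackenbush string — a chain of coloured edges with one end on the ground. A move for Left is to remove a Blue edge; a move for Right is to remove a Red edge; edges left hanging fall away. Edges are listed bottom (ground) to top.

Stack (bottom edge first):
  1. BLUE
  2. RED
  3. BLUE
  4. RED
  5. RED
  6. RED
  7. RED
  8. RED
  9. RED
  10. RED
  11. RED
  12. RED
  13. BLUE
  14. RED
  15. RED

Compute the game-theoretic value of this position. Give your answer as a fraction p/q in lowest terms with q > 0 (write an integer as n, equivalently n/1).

8201/16384

Recurse on prefixes of the 15-edge string BLUE RED BLUE RED RED RED RED RED RED RED RED RED BLUE RED RED:
edge 1 of 15 (BLUE): { 0 |  } gives 1
edge 2 of 15 (RED): { 0 | 1 } gives 1/2
edge 3 of 15 (BLUE): { 0 1/2 | 1 } gives 3/4
edge 4 of 15 (RED): { 0 1/2 | 3/4 1 } gives 5/8
edge 5 of 15 (RED): { 0 1/2 | 5/8 3/4 1 } gives 9/16
edge 6 of 15 (RED): { 0 1/2 | 9/16 5/8 3/4 1 } gives 17/32
edge 7 of 15 (RED): { 0 1/2 | 17/32 9/16 5/8 3/4 1 } gives 33/64
edge 8 of 15 (RED): { 0 1/2 | 33/64 17/32 9/16 5/8 3/4 1 } gives 65/128
edge 9 of 15 (RED): { 0 1/2 | 65/128 33/64 17/32 9/16 5/8 3/4 1 } gives 129/256
edge 10 of 15 (RED): { 0 1/2 | 129/256 65/128 33/64 17/32 9/16 5/8 3/4 1 } gives 257/512
edge 11 of 15 (RED): { 0 1/2 | 257/512 129/256 65/128 33/64 17/32 9/16 5/8 3/4 1 } gives 513/1024
edge 12 of 15 (RED): { 0 1/2 | 513/1024 257/512 129/256 65/128 33/64 17/32 9/16 5/8 3/4 1 } gives 1025/2048
edge 13 of 15 (BLUE): { 0 1/2 1025/2048 | 513/1024 257/512 129/256 65/128 33/64 17/32 9/16 5/8 3/4 1 } gives 2051/4096
edge 14 of 15 (RED): { 0 1/2 1025/2048 | 2051/4096 513/1024 257/512 129/256 65/128 33/64 17/32 9/16 5/8 3/4 1 } gives 4101/8192
edge 15 of 15 (RED): { 0 1/2 1025/2048 | 4101/8192 2051/4096 513/1024 257/512 129/256 65/128 33/64 17/32 9/16 5/8 3/4 1 } gives 8201/16384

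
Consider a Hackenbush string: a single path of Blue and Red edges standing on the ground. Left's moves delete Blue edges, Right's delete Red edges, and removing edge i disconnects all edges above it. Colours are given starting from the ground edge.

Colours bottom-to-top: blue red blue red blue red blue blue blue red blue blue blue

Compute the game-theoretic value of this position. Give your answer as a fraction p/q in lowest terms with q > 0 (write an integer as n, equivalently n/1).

Prefix values for blue red blue red blue red blue blue blue red blue blue blue via {L|R} + simplicity:
step 1: add blue to get b; options L={ 0 } R={ (no moves) } gives 1
step 2: add red to get br; options L={ 0 } R={ 1 } gives 1/2
step 3: add blue to get brb; options L={ 0; 1/2 } R={ 1 } gives 3/4
step 4: add red to get brbr; options L={ 0; 1/2 } R={ 3/4; 1 } gives 5/8
step 5: add blue to get brbrb; options L={ 0; 1/2; 5/8 } R={ 3/4; 1 } gives 11/16
step 6: add red to get brbrbr; options L={ 0; 1/2; 5/8 } R={ 11/16; 3/4; 1 } gives 21/32
step 7: add blue to get brbrbrb; options L={ 0; 1/2; 5/8; 21/32 } R={ 11/16; 3/4; 1 } gives 43/64
step 8: add blue to get brbrbrbb; options L={ 0; 1/2; 5/8; 21/32; 43/64 } R={ 11/16; 3/4; 1 } gives 87/128
step 9: add blue to get brbrbrbbb; options L={ 0; 1/2; 5/8; 21/32; 43/64; 87/128 } R={ 11/16; 3/4; 1 } gives 175/256
step 10: add red to get brbrbrbbbr; options L={ 0; 1/2; 5/8; 21/32; 43/64; 87/128 } R={ 175/256; 11/16; 3/4; 1 } gives 349/512
step 11: add blue to get brbrbrbbbrb; options L={ 0; 1/2; 5/8; 21/32; 43/64; 87/128; 349/512 } R={ 175/256; 11/16; 3/4; 1 } gives 699/1024
step 12: add blue to get brbrbrbbbrbb; options L={ 0; 1/2; 5/8; 21/32; 43/64; 87/128; 349/512; 699/1024 } R={ 175/256; 11/16; 3/4; 1 } gives 1399/2048
step 13: add blue to get brbrbrbbbrbbb; options L={ 0; 1/2; 5/8; 21/32; 43/64; 87/128; 349/512; 699/1024; 1399/2048 } R={ 175/256; 11/16; 3/4; 1 } gives 2799/4096

2799/4096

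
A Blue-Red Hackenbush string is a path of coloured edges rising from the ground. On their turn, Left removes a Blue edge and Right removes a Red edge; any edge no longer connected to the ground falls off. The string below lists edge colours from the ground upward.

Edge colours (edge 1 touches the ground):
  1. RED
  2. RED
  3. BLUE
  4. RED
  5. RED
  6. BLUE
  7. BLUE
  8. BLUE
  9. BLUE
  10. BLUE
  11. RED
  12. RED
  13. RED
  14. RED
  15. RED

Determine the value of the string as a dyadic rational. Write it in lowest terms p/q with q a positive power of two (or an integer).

-14399/8192

Build G(s[:k]) for k = 1..15, string s = RED RED BLUE RED RED BLUE BLUE BLUE BLUE BLUE RED RED RED RED RED.
R: Left { ∅ }, Right { 0 } → simplest -1
RR: Left { ∅ }, Right { -1 0 } → simplest -2
RRB: Left { -2 }, Right { -1 0 } → simplest -3/2
RRBR: Left { -2 }, Right { -3/2 -1 0 } → simplest -7/4
RRBRR: Left { -2 }, Right { -7/4 -3/2 -1 0 } → simplest -15/8
RRBRRB: Left { -2 -15/8 }, Right { -7/4 -3/2 -1 0 } → simplest -29/16
RRBRRBB: Left { -2 -15/8 -29/16 }, Right { -7/4 -3/2 -1 0 } → simplest -57/32
RRBRRBBB: Left { -2 -15/8 -29/16 -57/32 }, Right { -7/4 -3/2 -1 0 } → simplest -113/64
RRBRRBBBB: Left { -2 -15/8 -29/16 -57/32 -113/64 }, Right { -7/4 -3/2 -1 0 } → simplest -225/128
RRBRRBBBBB: Left { -2 -15/8 -29/16 -57/32 -113/64 -225/128 }, Right { -7/4 -3/2 -1 0 } → simplest -449/256
RRBRRBBBBBR: Left { -2 -15/8 -29/16 -57/32 -113/64 -225/128 }, Right { -449/256 -7/4 -3/2 -1 0 } → simplest -899/512
RRBRRBBBBBRR: Left { -2 -15/8 -29/16 -57/32 -113/64 -225/128 }, Right { -899/512 -449/256 -7/4 -3/2 -1 0 } → simplest -1799/1024
RRBRRBBBBBRRR: Left { -2 -15/8 -29/16 -57/32 -113/64 -225/128 }, Right { -1799/1024 -899/512 -449/256 -7/4 -3/2 -1 0 } → simplest -3599/2048
RRBRRBBBBBRRRR: Left { -2 -15/8 -29/16 -57/32 -113/64 -225/128 }, Right { -3599/2048 -1799/1024 -899/512 -449/256 -7/4 -3/2 -1 0 } → simplest -7199/4096
RRBRRBBBBBRRRRR: Left { -2 -15/8 -29/16 -57/32 -113/64 -225/128 }, Right { -7199/4096 -3599/2048 -1799/1024 -899/512 -449/256 -7/4 -3/2 -1 0 } → simplest -14399/8192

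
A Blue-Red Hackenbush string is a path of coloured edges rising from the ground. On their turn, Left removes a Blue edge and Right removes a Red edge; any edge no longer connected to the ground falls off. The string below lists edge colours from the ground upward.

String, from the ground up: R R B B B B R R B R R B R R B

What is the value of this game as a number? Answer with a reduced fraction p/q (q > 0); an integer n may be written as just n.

Prefix values for R R B B B B R R B R R B R R B via {L|R} + simplicity:
v_1 [R]  L=[none]  R=[0]  ⇒ -1
v_2 [RR]  L=[none]  R=[-1, 0]  ⇒ -2
v_3 [RRB]  L=[-2]  R=[-1, 0]  ⇒ -3/2
v_4 [RRBB]  L=[-2, -3/2]  R=[-1, 0]  ⇒ -5/4
v_5 [RRBBB]  L=[-2, -3/2, -5/4]  R=[-1, 0]  ⇒ -9/8
v_6 [RRBBBB]  L=[-2, -3/2, -5/4, -9/8]  R=[-1, 0]  ⇒ -17/16
v_7 [RRBBBBR]  L=[-2, -3/2, -5/4, -9/8]  R=[-17/16, -1, 0]  ⇒ -35/32
v_8 [RRBBBBRR]  L=[-2, -3/2, -5/4, -9/8]  R=[-35/32, -17/16, -1, 0]  ⇒ -71/64
v_9 [RRBBBBRRB]  L=[-2, -3/2, -5/4, -9/8, -71/64]  R=[-35/32, -17/16, -1, 0]  ⇒ -141/128
v_10 [RRBBBBRRBR]  L=[-2, -3/2, -5/4, -9/8, -71/64]  R=[-141/128, -35/32, -17/16, -1, 0]  ⇒ -283/256
v_11 [RRBBBBRRBRR]  L=[-2, -3/2, -5/4, -9/8, -71/64]  R=[-283/256, -141/128, -35/32, -17/16, -1, 0]  ⇒ -567/512
v_12 [RRBBBBRRBRRB]  L=[-2, -3/2, -5/4, -9/8, -71/64, -567/512]  R=[-283/256, -141/128, -35/32, -17/16, -1, 0]  ⇒ -1133/1024
v_13 [RRBBBBRRBRRBR]  L=[-2, -3/2, -5/4, -9/8, -71/64, -567/512]  R=[-1133/1024, -283/256, -141/128, -35/32, -17/16, -1, 0]  ⇒ -2267/2048
v_14 [RRBBBBRRBRRBRR]  L=[-2, -3/2, -5/4, -9/8, -71/64, -567/512]  R=[-2267/2048, -1133/1024, -283/256, -141/128, -35/32, -17/16, -1, 0]  ⇒ -4535/4096
v_15 [RRBBBBRRBRRBRRB]  L=[-2, -3/2, -5/4, -9/8, -71/64, -567/512, -4535/4096]  R=[-2267/2048, -1133/1024, -283/256, -141/128, -35/32, -17/16, -1, 0]  ⇒ -9069/8192

-9069/8192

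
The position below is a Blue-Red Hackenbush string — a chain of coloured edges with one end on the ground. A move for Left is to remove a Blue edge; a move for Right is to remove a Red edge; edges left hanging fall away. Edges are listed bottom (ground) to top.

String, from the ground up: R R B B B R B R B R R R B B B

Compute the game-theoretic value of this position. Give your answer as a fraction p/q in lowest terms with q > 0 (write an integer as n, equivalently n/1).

Build g(s[:k]) for k = 1..15, string s = R R B B B R B R B R R R B B B.
g(R) = { none | 0 } = -1
g(RR) = { none | -1; 0 } = -2
g(RRB) = { -2 | -1; 0 } = -3/2
g(RRBB) = { -2; -3/2 | -1; 0 } = -5/4
g(RRBBB) = { -2; -3/2; -5/4 | -1; 0 } = -9/8
g(RRBBBR) = { -2; -3/2; -5/4 | -9/8; -1; 0 } = -19/16
g(RRBBBRB) = { -2; -3/2; -5/4; -19/16 | -9/8; -1; 0 } = -37/32
g(RRBBBRBR) = { -2; -3/2; -5/4; -19/16 | -37/32; -9/8; -1; 0 } = -75/64
g(RRBBBRBRB) = { -2; -3/2; -5/4; -19/16; -75/64 | -37/32; -9/8; -1; 0 } = -149/128
g(RRBBBRBRBR) = { -2; -3/2; -5/4; -19/16; -75/64 | -149/128; -37/32; -9/8; -1; 0 } = -299/256
g(RRBBBRBRBRR) = { -2; -3/2; -5/4; -19/16; -75/64 | -299/256; -149/128; -37/32; -9/8; -1; 0 } = -599/512
g(RRBBBRBRBRRR) = { -2; -3/2; -5/4; -19/16; -75/64 | -599/512; -299/256; -149/128; -37/32; -9/8; -1; 0 } = -1199/1024
g(RRBBBRBRBRRRB) = { -2; -3/2; -5/4; -19/16; -75/64; -1199/1024 | -599/512; -299/256; -149/128; -37/32; -9/8; -1; 0 } = -2397/2048
g(RRBBBRBRBRRRBB) = { -2; -3/2; -5/4; -19/16; -75/64; -1199/1024; -2397/2048 | -599/512; -299/256; -149/128; -37/32; -9/8; -1; 0 } = -4793/4096
g(RRBBBRBRBRRRBBB) = { -2; -3/2; -5/4; -19/16; -75/64; -1199/1024; -2397/2048; -4793/4096 | -599/512; -299/256; -149/128; -37/32; -9/8; -1; 0 } = -9585/8192

-9585/8192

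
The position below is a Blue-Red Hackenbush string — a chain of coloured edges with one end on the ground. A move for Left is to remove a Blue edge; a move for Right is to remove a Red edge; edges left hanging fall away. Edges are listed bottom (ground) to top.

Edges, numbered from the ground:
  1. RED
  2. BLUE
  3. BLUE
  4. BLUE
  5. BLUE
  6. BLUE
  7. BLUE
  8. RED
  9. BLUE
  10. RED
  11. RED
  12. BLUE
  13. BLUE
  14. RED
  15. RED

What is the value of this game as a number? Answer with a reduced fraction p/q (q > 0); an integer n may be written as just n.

-359/16384

Recurse on prefixes of the 15-edge string RED BLUE BLUE BLUE BLUE BLUE BLUE RED BLUE RED RED BLUE BLUE RED RED:
step 1: add RED to get R; options L={  } R={ 0 } ⇒ -1
step 2: add BLUE to get RB; options L={ -1 } R={ 0 } ⇒ -1/2
step 3: add BLUE to get RBB; options L={ -1; -1/2 } R={ 0 } ⇒ -1/4
step 4: add BLUE to get RBBB; options L={ -1; -1/2; -1/4 } R={ 0 } ⇒ -1/8
step 5: add BLUE to get RBBBB; options L={ -1; -1/2; -1/4; -1/8 } R={ 0 } ⇒ -1/16
step 6: add BLUE to get RBBBBB; options L={ -1; -1/2; -1/4; -1/8; -1/16 } R={ 0 } ⇒ -1/32
step 7: add BLUE to get RBBBBBB; options L={ -1; -1/2; -1/4; -1/8; -1/16; -1/32 } R={ 0 } ⇒ -1/64
step 8: add RED to get RBBBBBBR; options L={ -1; -1/2; -1/4; -1/8; -1/16; -1/32 } R={ -1/64; 0 } ⇒ -3/128
step 9: add BLUE to get RBBBBBBRB; options L={ -1; -1/2; -1/4; -1/8; -1/16; -1/32; -3/128 } R={ -1/64; 0 } ⇒ -5/256
step 10: add RED to get RBBBBBBRBR; options L={ -1; -1/2; -1/4; -1/8; -1/16; -1/32; -3/128 } R={ -5/256; -1/64; 0 } ⇒ -11/512
step 11: add RED to get RBBBBBBRBRR; options L={ -1; -1/2; -1/4; -1/8; -1/16; -1/32; -3/128 } R={ -11/512; -5/256; -1/64; 0 } ⇒ -23/1024
step 12: add BLUE to get RBBBBBBRBRRB; options L={ -1; -1/2; -1/4; -1/8; -1/16; -1/32; -3/128; -23/1024 } R={ -11/512; -5/256; -1/64; 0 } ⇒ -45/2048
step 13: add BLUE to get RBBBBBBRBRRBB; options L={ -1; -1/2; -1/4; -1/8; -1/16; -1/32; -3/128; -23/1024; -45/2048 } R={ -11/512; -5/256; -1/64; 0 } ⇒ -89/4096
step 14: add RED to get RBBBBBBRBRRBBR; options L={ -1; -1/2; -1/4; -1/8; -1/16; -1/32; -3/128; -23/1024; -45/2048 } R={ -89/4096; -11/512; -5/256; -1/64; 0 } ⇒ -179/8192
step 15: add RED to get RBBBBBBRBRRBBRR; options L={ -1; -1/2; -1/4; -1/8; -1/16; -1/32; -3/128; -23/1024; -45/2048 } R={ -179/8192; -89/4096; -11/512; -5/256; -1/64; 0 } ⇒ -359/16384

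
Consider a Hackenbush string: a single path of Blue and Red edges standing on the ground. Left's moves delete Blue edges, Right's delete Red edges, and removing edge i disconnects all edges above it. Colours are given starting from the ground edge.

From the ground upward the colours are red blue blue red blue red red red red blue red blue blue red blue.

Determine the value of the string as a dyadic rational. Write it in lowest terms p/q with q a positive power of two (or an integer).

Build value(s[:k]) for k = 1..15, string s = red blue blue red blue red red red red blue red blue blue red blue.
r: Left { · }, Right { 0 } gives simplest -1
rb: Left { -1 }, Right { 0 } gives simplest -1/2
rbb: Left { -1,-1/2 }, Right { 0 } gives simplest -1/4
rbbr: Left { -1,-1/2 }, Right { -1/4,0 } gives simplest -3/8
rbbrb: Left { -1,-1/2,-3/8 }, Right { -1/4,0 } gives simplest -5/16
rbbrbr: Left { -1,-1/2,-3/8 }, Right { -5/16,-1/4,0 } gives simplest -11/32
rbbrbrr: Left { -1,-1/2,-3/8 }, Right { -11/32,-5/16,-1/4,0 } gives simplest -23/64
rbbrbrrr: Left { -1,-1/2,-3/8 }, Right { -23/64,-11/32,-5/16,-1/4,0 } gives simplest -47/128
rbbrbrrrr: Left { -1,-1/2,-3/8 }, Right { -47/128,-23/64,-11/32,-5/16,-1/4,0 } gives simplest -95/256
rbbrbrrrrb: Left { -1,-1/2,-3/8,-95/256 }, Right { -47/128,-23/64,-11/32,-5/16,-1/4,0 } gives simplest -189/512
rbbrbrrrrbr: Left { -1,-1/2,-3/8,-95/256 }, Right { -189/512,-47/128,-23/64,-11/32,-5/16,-1/4,0 } gives simplest -379/1024
rbbrbrrrrbrb: Left { -1,-1/2,-3/8,-95/256,-379/1024 }, Right { -189/512,-47/128,-23/64,-11/32,-5/16,-1/4,0 } gives simplest -757/2048
rbbrbrrrrbrbb: Left { -1,-1/2,-3/8,-95/256,-379/1024,-757/2048 }, Right { -189/512,-47/128,-23/64,-11/32,-5/16,-1/4,0 } gives simplest -1513/4096
rbbrbrrrrbrbbr: Left { -1,-1/2,-3/8,-95/256,-379/1024,-757/2048 }, Right { -1513/4096,-189/512,-47/128,-23/64,-11/32,-5/16,-1/4,0 } gives simplest -3027/8192
rbbrbrrrrbrbbrb: Left { -1,-1/2,-3/8,-95/256,-379/1024,-757/2048,-3027/8192 }, Right { -1513/4096,-189/512,-47/128,-23/64,-11/32,-5/16,-1/4,0 } gives simplest -6053/16384

-6053/16384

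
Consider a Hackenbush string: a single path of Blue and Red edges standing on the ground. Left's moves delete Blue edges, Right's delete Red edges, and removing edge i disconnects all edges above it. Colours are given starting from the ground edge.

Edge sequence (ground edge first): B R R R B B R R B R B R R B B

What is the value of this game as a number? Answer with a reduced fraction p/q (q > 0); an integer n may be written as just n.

3239/16384

Recurse on prefixes of the 15-edge string B R R R B B R R B R B R R B B:
step 1: add B to get B; options L={ 0 } R={ — } gives 1
step 2: add R to get BR; options L={ 0 } R={ 1 } gives 1/2
step 3: add R to get BRR; options L={ 0 } R={ 1/2,1 } gives 1/4
step 4: add R to get BRRR; options L={ 0 } R={ 1/4,1/2,1 } gives 1/8
step 5: add B to get BRRRB; options L={ 0,1/8 } R={ 1/4,1/2,1 } gives 3/16
step 6: add B to get BRRRBB; options L={ 0,1/8,3/16 } R={ 1/4,1/2,1 } gives 7/32
step 7: add R to get BRRRBBR; options L={ 0,1/8,3/16 } R={ 7/32,1/4,1/2,1 } gives 13/64
step 8: add R to get BRRRBBRR; options L={ 0,1/8,3/16 } R={ 13/64,7/32,1/4,1/2,1 } gives 25/128
step 9: add B to get BRRRBBRRB; options L={ 0,1/8,3/16,25/128 } R={ 13/64,7/32,1/4,1/2,1 } gives 51/256
step 10: add R to get BRRRBBRRBR; options L={ 0,1/8,3/16,25/128 } R={ 51/256,13/64,7/32,1/4,1/2,1 } gives 101/512
step 11: add B to get BRRRBBRRBRB; options L={ 0,1/8,3/16,25/128,101/512 } R={ 51/256,13/64,7/32,1/4,1/2,1 } gives 203/1024
step 12: add R to get BRRRBBRRBRBR; options L={ 0,1/8,3/16,25/128,101/512 } R={ 203/1024,51/256,13/64,7/32,1/4,1/2,1 } gives 405/2048
step 13: add R to get BRRRBBRRBRBRR; options L={ 0,1/8,3/16,25/128,101/512 } R={ 405/2048,203/1024,51/256,13/64,7/32,1/4,1/2,1 } gives 809/4096
step 14: add B to get BRRRBBRRBRBRRB; options L={ 0,1/8,3/16,25/128,101/512,809/4096 } R={ 405/2048,203/1024,51/256,13/64,7/32,1/4,1/2,1 } gives 1619/8192
step 15: add B to get BRRRBBRRBRBRRBB; options L={ 0,1/8,3/16,25/128,101/512,809/4096,1619/8192 } R={ 405/2048,203/1024,51/256,13/64,7/32,1/4,1/2,1 } gives 3239/16384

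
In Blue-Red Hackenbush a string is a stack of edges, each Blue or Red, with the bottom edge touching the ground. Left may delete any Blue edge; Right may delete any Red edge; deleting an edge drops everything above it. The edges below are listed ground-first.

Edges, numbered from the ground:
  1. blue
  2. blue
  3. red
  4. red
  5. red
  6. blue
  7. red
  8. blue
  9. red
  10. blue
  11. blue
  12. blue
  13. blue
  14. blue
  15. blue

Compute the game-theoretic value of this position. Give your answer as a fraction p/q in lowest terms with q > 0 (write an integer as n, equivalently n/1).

9599/8192

Build g(s[:k]) for k = 1..15, string s = blue blue red red red blue red blue red blue blue blue blue blue blue.
edge 1 of 15 (blue): { 0 | ∅ } = 1
edge 2 of 15 (blue): { 0,1 | ∅ } = 2
edge 3 of 15 (red): { 0,1 | 2 } = 3/2
edge 4 of 15 (red): { 0,1 | 3/2,2 } = 5/4
edge 5 of 15 (red): { 0,1 | 5/4,3/2,2 } = 9/8
edge 6 of 15 (blue): { 0,1,9/8 | 5/4,3/2,2 } = 19/16
edge 7 of 15 (red): { 0,1,9/8 | 19/16,5/4,3/2,2 } = 37/32
edge 8 of 15 (blue): { 0,1,9/8,37/32 | 19/16,5/4,3/2,2 } = 75/64
edge 9 of 15 (red): { 0,1,9/8,37/32 | 75/64,19/16,5/4,3/2,2 } = 149/128
edge 10 of 15 (blue): { 0,1,9/8,37/32,149/128 | 75/64,19/16,5/4,3/2,2 } = 299/256
edge 11 of 15 (blue): { 0,1,9/8,37/32,149/128,299/256 | 75/64,19/16,5/4,3/2,2 } = 599/512
edge 12 of 15 (blue): { 0,1,9/8,37/32,149/128,299/256,599/512 | 75/64,19/16,5/4,3/2,2 } = 1199/1024
edge 13 of 15 (blue): { 0,1,9/8,37/32,149/128,299/256,599/512,1199/1024 | 75/64,19/16,5/4,3/2,2 } = 2399/2048
edge 14 of 15 (blue): { 0,1,9/8,37/32,149/128,299/256,599/512,1199/1024,2399/2048 | 75/64,19/16,5/4,3/2,2 } = 4799/4096
edge 15 of 15 (blue): { 0,1,9/8,37/32,149/128,299/256,599/512,1199/1024,2399/2048,4799/4096 | 75/64,19/16,5/4,3/2,2 } = 9599/8192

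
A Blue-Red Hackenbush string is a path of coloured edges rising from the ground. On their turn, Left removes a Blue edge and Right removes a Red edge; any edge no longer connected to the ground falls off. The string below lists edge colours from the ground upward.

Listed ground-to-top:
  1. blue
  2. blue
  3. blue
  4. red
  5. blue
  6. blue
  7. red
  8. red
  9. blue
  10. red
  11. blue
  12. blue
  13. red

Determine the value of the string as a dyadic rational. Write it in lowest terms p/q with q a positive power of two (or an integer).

2861/1024

Prefix values for blue blue blue red blue blue red red blue red blue blue red via {L|R} + simplicity:
1 of 13 · b · max L 0 · min R +∞ gives 1
2 of 13 · bb · max L 1 · min R +∞ gives 2
3 of 13 · bbb · max L 2 · min R +∞ gives 3
4 of 13 · bbbr · max L 2 · min R 3 gives 5/2
5 of 13 · bbbrb · max L 5/2 · min R 3 gives 11/4
6 of 13 · bbbrbb · max L 11/4 · min R 3 gives 23/8
7 of 13 · bbbrbbr · max L 11/4 · min R 23/8 gives 45/16
8 of 13 · bbbrbbrr · max L 11/4 · min R 45/16 gives 89/32
9 of 13 · bbbrbbrrb · max L 89/32 · min R 45/16 gives 179/64
10 of 13 · bbbrbbrrbr · max L 89/32 · min R 179/64 gives 357/128
11 of 13 · bbbrbbrrbrb · max L 357/128 · min R 179/64 gives 715/256
12 of 13 · bbbrbbrrbrbb · max L 715/256 · min R 179/64 gives 1431/512
13 of 13 · bbbrbbrrbrbbr · max L 715/256 · min R 1431/512 gives 2861/1024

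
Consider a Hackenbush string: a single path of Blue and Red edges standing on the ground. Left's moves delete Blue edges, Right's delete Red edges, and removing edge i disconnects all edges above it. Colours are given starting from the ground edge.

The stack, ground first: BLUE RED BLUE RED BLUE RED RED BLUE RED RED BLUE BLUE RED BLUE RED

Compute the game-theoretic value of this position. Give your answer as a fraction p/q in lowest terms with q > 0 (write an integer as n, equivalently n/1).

v_1 [B]  L=[0]  R=[—]  → 1
v_2 [BR]  L=[0]  R=[1]  → 1/2
v_3 [BRB]  L=[0,1/2]  R=[1]  → 3/4
v_4 [BRBR]  L=[0,1/2]  R=[3/4,1]  → 5/8
v_5 [BRBRB]  L=[0,1/2,5/8]  R=[3/4,1]  → 11/16
v_6 [BRBRBR]  L=[0,1/2,5/8]  R=[11/16,3/4,1]  → 21/32
v_7 [BRBRBRR]  L=[0,1/2,5/8]  R=[21/32,11/16,3/4,1]  → 41/64
v_8 [BRBRBRRB]  L=[0,1/2,5/8,41/64]  R=[21/32,11/16,3/4,1]  → 83/128
v_9 [BRBRBRRBR]  L=[0,1/2,5/8,41/64]  R=[83/128,21/32,11/16,3/4,1]  → 165/256
v_10 [BRBRBRRBRR]  L=[0,1/2,5/8,41/64]  R=[165/256,83/128,21/32,11/16,3/4,1]  → 329/512
v_11 [BRBRBRRBRRB]  L=[0,1/2,5/8,41/64,329/512]  R=[165/256,83/128,21/32,11/16,3/4,1]  → 659/1024
v_12 [BRBRBRRBRRBB]  L=[0,1/2,5/8,41/64,329/512,659/1024]  R=[165/256,83/128,21/32,11/16,3/4,1]  → 1319/2048
v_13 [BRBRBRRBRRBBR]  L=[0,1/2,5/8,41/64,329/512,659/1024]  R=[1319/2048,165/256,83/128,21/32,11/16,3/4,1]  → 2637/4096
v_14 [BRBRBRRBRRBBRB]  L=[0,1/2,5/8,41/64,329/512,659/1024,2637/4096]  R=[1319/2048,165/256,83/128,21/32,11/16,3/4,1]  → 5275/8192
v_15 [BRBRBRRBRRBBRBR]  L=[0,1/2,5/8,41/64,329/512,659/1024,2637/4096]  R=[5275/8192,1319/2048,165/256,83/128,21/32,11/16,3/4,1]  → 10549/16384

10549/16384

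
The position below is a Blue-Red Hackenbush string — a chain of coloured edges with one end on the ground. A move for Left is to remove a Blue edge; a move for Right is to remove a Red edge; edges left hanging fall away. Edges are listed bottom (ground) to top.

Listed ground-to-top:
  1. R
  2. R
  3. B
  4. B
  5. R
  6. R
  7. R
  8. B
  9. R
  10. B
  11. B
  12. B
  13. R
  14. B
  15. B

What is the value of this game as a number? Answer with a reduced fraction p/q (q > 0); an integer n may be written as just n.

-11913/8192

Prefix values for R R B B R R R B R B B B R B B via {L|R} + simplicity:
edge 1 of 15 (R): { (no moves) | 0 } gives -1
edge 2 of 15 (R): { (no moves) | -1, 0 } gives -2
edge 3 of 15 (B): { -2 | -1, 0 } gives -3/2
edge 4 of 15 (B): { -2, -3/2 | -1, 0 } gives -5/4
edge 5 of 15 (R): { -2, -3/2 | -5/4, -1, 0 } gives -11/8
edge 6 of 15 (R): { -2, -3/2 | -11/8, -5/4, -1, 0 } gives -23/16
edge 7 of 15 (R): { -2, -3/2 | -23/16, -11/8, -5/4, -1, 0 } gives -47/32
edge 8 of 15 (B): { -2, -3/2, -47/32 | -23/16, -11/8, -5/4, -1, 0 } gives -93/64
edge 9 of 15 (R): { -2, -3/2, -47/32 | -93/64, -23/16, -11/8, -5/4, -1, 0 } gives -187/128
edge 10 of 15 (B): { -2, -3/2, -47/32, -187/128 | -93/64, -23/16, -11/8, -5/4, -1, 0 } gives -373/256
edge 11 of 15 (B): { -2, -3/2, -47/32, -187/128, -373/256 | -93/64, -23/16, -11/8, -5/4, -1, 0 } gives -745/512
edge 12 of 15 (B): { -2, -3/2, -47/32, -187/128, -373/256, -745/512 | -93/64, -23/16, -11/8, -5/4, -1, 0 } gives -1489/1024
edge 13 of 15 (R): { -2, -3/2, -47/32, -187/128, -373/256, -745/512 | -1489/1024, -93/64, -23/16, -11/8, -5/4, -1, 0 } gives -2979/2048
edge 14 of 15 (B): { -2, -3/2, -47/32, -187/128, -373/256, -745/512, -2979/2048 | -1489/1024, -93/64, -23/16, -11/8, -5/4, -1, 0 } gives -5957/4096
edge 15 of 15 (B): { -2, -3/2, -47/32, -187/128, -373/256, -745/512, -2979/2048, -5957/4096 | -1489/1024, -93/64, -23/16, -11/8, -5/4, -1, 0 } gives -11913/8192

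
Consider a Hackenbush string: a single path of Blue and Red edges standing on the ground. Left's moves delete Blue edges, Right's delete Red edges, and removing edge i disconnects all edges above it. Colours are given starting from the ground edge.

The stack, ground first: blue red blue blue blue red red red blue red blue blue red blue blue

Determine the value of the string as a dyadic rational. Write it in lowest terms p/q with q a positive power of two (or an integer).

Recurse on prefixes of the 15-edge string blue red blue blue blue red red red blue red blue blue red blue blue:
1 of 15 · b · max L 0 · min R +∞ gives 1
2 of 15 · br · max L 0 · min R 1 gives 1/2
3 of 15 · brb · max L 1/2 · min R 1 gives 3/4
4 of 15 · brbb · max L 3/4 · min R 1 gives 7/8
5 of 15 · brbbb · max L 7/8 · min R 1 gives 15/16
6 of 15 · brbbbr · max L 7/8 · min R 15/16 gives 29/32
7 of 15 · brbbbrr · max L 7/8 · min R 29/32 gives 57/64
8 of 15 · brbbbrrr · max L 7/8 · min R 57/64 gives 113/128
9 of 15 · brbbbrrrb · max L 113/128 · min R 57/64 gives 227/256
10 of 15 · brbbbrrrbr · max L 113/128 · min R 227/256 gives 453/512
11 of 15 · brbbbrrrbrb · max L 453/512 · min R 227/256 gives 907/1024
12 of 15 · brbbbrrrbrbb · max L 907/1024 · min R 227/256 gives 1815/2048
13 of 15 · brbbbrrrbrbbr · max L 907/1024 · min R 1815/2048 gives 3629/4096
14 of 15 · brbbbrrrbrbbrb · max L 3629/4096 · min R 1815/2048 gives 7259/8192
15 of 15 · brbbbrrrbrbbrbb · max L 7259/8192 · min R 1815/2048 gives 14519/16384

14519/16384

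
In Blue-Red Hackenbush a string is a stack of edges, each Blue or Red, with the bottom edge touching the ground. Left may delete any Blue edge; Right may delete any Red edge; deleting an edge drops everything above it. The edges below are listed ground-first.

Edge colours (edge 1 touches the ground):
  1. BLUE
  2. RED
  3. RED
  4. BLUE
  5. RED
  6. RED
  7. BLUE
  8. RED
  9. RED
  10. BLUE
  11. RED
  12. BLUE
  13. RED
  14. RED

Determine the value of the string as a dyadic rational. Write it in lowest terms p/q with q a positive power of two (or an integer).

Prefix values for BLUE RED RED BLUE RED RED BLUE RED RED BLUE RED BLUE RED RED via {L|R} + simplicity:
1 of 14 · B · max L 0 · min R +∞ → 1
2 of 14 · BR · max L 0 · min R 1 → 1/2
3 of 14 · BRR · max L 0 · min R 1/2 → 1/4
4 of 14 · BRRB · max L 1/4 · min R 1/2 → 3/8
5 of 14 · BRRBR · max L 1/4 · min R 3/8 → 5/16
6 of 14 · BRRBRR · max L 1/4 · min R 5/16 → 9/32
7 of 14 · BRRBRRB · max L 9/32 · min R 5/16 → 19/64
8 of 14 · BRRBRRBR · max L 9/32 · min R 19/64 → 37/128
9 of 14 · BRRBRRBRR · max L 9/32 · min R 37/128 → 73/256
10 of 14 · BRRBRRBRRB · max L 73/256 · min R 37/128 → 147/512
11 of 14 · BRRBRRBRRBR · max L 73/256 · min R 147/512 → 293/1024
12 of 14 · BRRBRRBRRBRB · max L 293/1024 · min R 147/512 → 587/2048
13 of 14 · BRRBRRBRRBRBR · max L 293/1024 · min R 587/2048 → 1173/4096
14 of 14 · BRRBRRBRRBRBRR · max L 293/1024 · min R 1173/4096 → 2345/8192

2345/8192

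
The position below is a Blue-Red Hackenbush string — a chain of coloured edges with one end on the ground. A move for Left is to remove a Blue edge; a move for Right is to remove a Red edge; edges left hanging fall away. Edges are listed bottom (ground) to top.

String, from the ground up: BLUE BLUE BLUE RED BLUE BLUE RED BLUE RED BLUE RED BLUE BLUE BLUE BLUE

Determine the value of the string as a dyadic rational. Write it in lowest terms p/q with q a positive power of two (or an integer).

11615/4096

step 1: add BLUE to get B; options L={ 0 } R={ — } → 1
step 2: add BLUE to get BB; options L={ 0; 1 } R={ — } → 2
step 3: add BLUE to get BBB; options L={ 0; 1; 2 } R={ — } → 3
step 4: add RED to get BBBR; options L={ 0; 1; 2 } R={ 3 } → 5/2
step 5: add BLUE to get BBBRB; options L={ 0; 1; 2; 5/2 } R={ 3 } → 11/4
step 6: add BLUE to get BBBRBB; options L={ 0; 1; 2; 5/2; 11/4 } R={ 3 } → 23/8
step 7: add RED to get BBBRBBR; options L={ 0; 1; 2; 5/2; 11/4 } R={ 23/8; 3 } → 45/16
step 8: add BLUE to get BBBRBBRB; options L={ 0; 1; 2; 5/2; 11/4; 45/16 } R={ 23/8; 3 } → 91/32
step 9: add RED to get BBBRBBRBR; options L={ 0; 1; 2; 5/2; 11/4; 45/16 } R={ 91/32; 23/8; 3 } → 181/64
step 10: add BLUE to get BBBRBBRBRB; options L={ 0; 1; 2; 5/2; 11/4; 45/16; 181/64 } R={ 91/32; 23/8; 3 } → 363/128
step 11: add RED to get BBBRBBRBRBR; options L={ 0; 1; 2; 5/2; 11/4; 45/16; 181/64 } R={ 363/128; 91/32; 23/8; 3 } → 725/256
step 12: add BLUE to get BBBRBBRBRBRB; options L={ 0; 1; 2; 5/2; 11/4; 45/16; 181/64; 725/256 } R={ 363/128; 91/32; 23/8; 3 } → 1451/512
step 13: add BLUE to get BBBRBBRBRBRBB; options L={ 0; 1; 2; 5/2; 11/4; 45/16; 181/64; 725/256; 1451/512 } R={ 363/128; 91/32; 23/8; 3 } → 2903/1024
step 14: add BLUE to get BBBRBBRBRBRBBB; options L={ 0; 1; 2; 5/2; 11/4; 45/16; 181/64; 725/256; 1451/512; 2903/1024 } R={ 363/128; 91/32; 23/8; 3 } → 5807/2048
step 15: add BLUE to get BBBRBBRBRBRBBBB; options L={ 0; 1; 2; 5/2; 11/4; 45/16; 181/64; 725/256; 1451/512; 2903/1024; 5807/2048 } R={ 363/128; 91/32; 23/8; 3 } → 11615/4096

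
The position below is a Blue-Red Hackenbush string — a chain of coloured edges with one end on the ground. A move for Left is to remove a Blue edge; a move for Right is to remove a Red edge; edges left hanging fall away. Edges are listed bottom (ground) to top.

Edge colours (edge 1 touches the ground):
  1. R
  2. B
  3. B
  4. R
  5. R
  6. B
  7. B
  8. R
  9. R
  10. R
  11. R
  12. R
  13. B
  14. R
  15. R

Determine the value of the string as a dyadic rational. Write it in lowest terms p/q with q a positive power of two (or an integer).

R: Left { · }, Right { 0 } ⇒ simplest -1
RB: Left { -1 }, Right { 0 } ⇒ simplest -1/2
RBB: Left { -1, -1/2 }, Right { 0 } ⇒ simplest -1/4
RBBR: Left { -1, -1/2 }, Right { -1/4, 0 } ⇒ simplest -3/8
RBBRR: Left { -1, -1/2 }, Right { -3/8, -1/4, 0 } ⇒ simplest -7/16
RBBRRB: Left { -1, -1/2, -7/16 }, Right { -3/8, -1/4, 0 } ⇒ simplest -13/32
RBBRRBB: Left { -1, -1/2, -7/16, -13/32 }, Right { -3/8, -1/4, 0 } ⇒ simplest -25/64
RBBRRBBR: Left { -1, -1/2, -7/16, -13/32 }, Right { -25/64, -3/8, -1/4, 0 } ⇒ simplest -51/128
RBBRRBBRR: Left { -1, -1/2, -7/16, -13/32 }, Right { -51/128, -25/64, -3/8, -1/4, 0 } ⇒ simplest -103/256
RBBRRBBRRR: Left { -1, -1/2, -7/16, -13/32 }, Right { -103/256, -51/128, -25/64, -3/8, -1/4, 0 } ⇒ simplest -207/512
RBBRRBBRRRR: Left { -1, -1/2, -7/16, -13/32 }, Right { -207/512, -103/256, -51/128, -25/64, -3/8, -1/4, 0 } ⇒ simplest -415/1024
RBBRRBBRRRRR: Left { -1, -1/2, -7/16, -13/32 }, Right { -415/1024, -207/512, -103/256, -51/128, -25/64, -3/8, -1/4, 0 } ⇒ simplest -831/2048
RBBRRBBRRRRRB: Left { -1, -1/2, -7/16, -13/32, -831/2048 }, Right { -415/1024, -207/512, -103/256, -51/128, -25/64, -3/8, -1/4, 0 } ⇒ simplest -1661/4096
RBBRRBBRRRRRBR: Left { -1, -1/2, -7/16, -13/32, -831/2048 }, Right { -1661/4096, -415/1024, -207/512, -103/256, -51/128, -25/64, -3/8, -1/4, 0 } ⇒ simplest -3323/8192
RBBRRBBRRRRRBRR: Left { -1, -1/2, -7/16, -13/32, -831/2048 }, Right { -3323/8192, -1661/4096, -415/1024, -207/512, -103/256, -51/128, -25/64, -3/8, -1/4, 0 } ⇒ simplest -6647/16384

-6647/16384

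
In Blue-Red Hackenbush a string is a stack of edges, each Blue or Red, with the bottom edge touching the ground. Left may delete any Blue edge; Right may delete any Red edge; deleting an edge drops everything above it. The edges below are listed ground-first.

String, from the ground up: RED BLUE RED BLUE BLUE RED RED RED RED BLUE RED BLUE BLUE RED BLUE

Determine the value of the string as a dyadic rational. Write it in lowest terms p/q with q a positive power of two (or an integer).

Prefix values for RED BLUE RED BLUE BLUE RED RED RED RED BLUE RED BLUE BLUE RED BLUE via {L|R} + simplicity:
step 1: add RED to get R; options L={ (no moves) } R={ 0 } ⇒ -1
step 2: add BLUE to get RB; options L={ -1 } R={ 0 } ⇒ -1/2
step 3: add RED to get RBR; options L={ -1 } R={ -1/2,0 } ⇒ -3/4
step 4: add BLUE to get RBRB; options L={ -1,-3/4 } R={ -1/2,0 } ⇒ -5/8
step 5: add BLUE to get RBRBB; options L={ -1,-3/4,-5/8 } R={ -1/2,0 } ⇒ -9/16
step 6: add RED to get RBRBBR; options L={ -1,-3/4,-5/8 } R={ -9/16,-1/2,0 } ⇒ -19/32
step 7: add RED to get RBRBBRR; options L={ -1,-3/4,-5/8 } R={ -19/32,-9/16,-1/2,0 } ⇒ -39/64
step 8: add RED to get RBRBBRRR; options L={ -1,-3/4,-5/8 } R={ -39/64,-19/32,-9/16,-1/2,0 } ⇒ -79/128
step 9: add RED to get RBRBBRRRR; options L={ -1,-3/4,-5/8 } R={ -79/128,-39/64,-19/32,-9/16,-1/2,0 } ⇒ -159/256
step 10: add BLUE to get RBRBBRRRRB; options L={ -1,-3/4,-5/8,-159/256 } R={ -79/128,-39/64,-19/32,-9/16,-1/2,0 } ⇒ -317/512
step 11: add RED to get RBRBBRRRRBR; options L={ -1,-3/4,-5/8,-159/256 } R={ -317/512,-79/128,-39/64,-19/32,-9/16,-1/2,0 } ⇒ -635/1024
step 12: add BLUE to get RBRBBRRRRBRB; options L={ -1,-3/4,-5/8,-159/256,-635/1024 } R={ -317/512,-79/128,-39/64,-19/32,-9/16,-1/2,0 } ⇒ -1269/2048
step 13: add BLUE to get RBRBBRRRRBRBB; options L={ -1,-3/4,-5/8,-159/256,-635/1024,-1269/2048 } R={ -317/512,-79/128,-39/64,-19/32,-9/16,-1/2,0 } ⇒ -2537/4096
step 14: add RED to get RBRBBRRRRBRBBR; options L={ -1,-3/4,-5/8,-159/256,-635/1024,-1269/2048 } R={ -2537/4096,-317/512,-79/128,-39/64,-19/32,-9/16,-1/2,0 } ⇒ -5075/8192
step 15: add BLUE to get RBRBBRRRRBRBBRB; options L={ -1,-3/4,-5/8,-159/256,-635/1024,-1269/2048,-5075/8192 } R={ -2537/4096,-317/512,-79/128,-39/64,-19/32,-9/16,-1/2,0 } ⇒ -10149/16384

-10149/16384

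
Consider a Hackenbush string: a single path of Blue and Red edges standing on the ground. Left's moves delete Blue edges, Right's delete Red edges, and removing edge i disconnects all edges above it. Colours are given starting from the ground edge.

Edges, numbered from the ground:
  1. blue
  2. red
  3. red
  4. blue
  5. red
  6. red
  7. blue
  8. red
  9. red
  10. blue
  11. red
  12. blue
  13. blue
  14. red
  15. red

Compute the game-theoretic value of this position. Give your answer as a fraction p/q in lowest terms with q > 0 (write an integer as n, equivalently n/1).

Build value(s[:k]) for k = 1..15, string s = blue red red blue red red blue red red blue red blue blue red red.
b: Left { 0 }, Right { ∅ } — simplest 1
br: Left { 0 }, Right { 1 } — simplest 1/2
brr: Left { 0 }, Right { 1/2, 1 } — simplest 1/4
brrb: Left { 0, 1/4 }, Right { 1/2, 1 } — simplest 3/8
brrbr: Left { 0, 1/4 }, Right { 3/8, 1/2, 1 } — simplest 5/16
brrbrr: Left { 0, 1/4 }, Right { 5/16, 3/8, 1/2, 1 } — simplest 9/32
brrbrrb: Left { 0, 1/4, 9/32 }, Right { 5/16, 3/8, 1/2, 1 } — simplest 19/64
brrbrrbr: Left { 0, 1/4, 9/32 }, Right { 19/64, 5/16, 3/8, 1/2, 1 } — simplest 37/128
brrbrrbrr: Left { 0, 1/4, 9/32 }, Right { 37/128, 19/64, 5/16, 3/8, 1/2, 1 } — simplest 73/256
brrbrrbrrb: Left { 0, 1/4, 9/32, 73/256 }, Right { 37/128, 19/64, 5/16, 3/8, 1/2, 1 } — simplest 147/512
brrbrrbrrbr: Left { 0, 1/4, 9/32, 73/256 }, Right { 147/512, 37/128, 19/64, 5/16, 3/8, 1/2, 1 } — simplest 293/1024
brrbrrbrrbrb: Left { 0, 1/4, 9/32, 73/256, 293/1024 }, Right { 147/512, 37/128, 19/64, 5/16, 3/8, 1/2, 1 } — simplest 587/2048
brrbrrbrrbrbb: Left { 0, 1/4, 9/32, 73/256, 293/1024, 587/2048 }, Right { 147/512, 37/128, 19/64, 5/16, 3/8, 1/2, 1 } — simplest 1175/4096
brrbrrbrrbrbbr: Left { 0, 1/4, 9/32, 73/256, 293/1024, 587/2048 }, Right { 1175/4096, 147/512, 37/128, 19/64, 5/16, 3/8, 1/2, 1 } — simplest 2349/8192
brrbrrbrrbrbbrr: Left { 0, 1/4, 9/32, 73/256, 293/1024, 587/2048 }, Right { 2349/8192, 1175/4096, 147/512, 37/128, 19/64, 5/16, 3/8, 1/2, 1 } — simplest 4697/16384

4697/16384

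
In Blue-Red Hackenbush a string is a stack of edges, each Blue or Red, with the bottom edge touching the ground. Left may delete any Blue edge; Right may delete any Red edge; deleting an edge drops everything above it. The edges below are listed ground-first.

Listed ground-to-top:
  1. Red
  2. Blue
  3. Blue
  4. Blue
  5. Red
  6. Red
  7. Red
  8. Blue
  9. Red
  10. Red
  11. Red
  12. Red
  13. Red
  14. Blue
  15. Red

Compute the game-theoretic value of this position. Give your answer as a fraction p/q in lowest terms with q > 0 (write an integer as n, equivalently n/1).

-3835/16384

Build g(s[:k]) for k = 1..15, string s = Red Blue Blue Blue Red Red Red Blue Red Red Red Red Red Blue Red.
edge 1 of 15 (Red): { ∅ | 0 } so -1
edge 2 of 15 (Blue): { -1 | 0 } so -1/2
edge 3 of 15 (Blue): { -1; -1/2 | 0 } so -1/4
edge 4 of 15 (Blue): { -1; -1/2; -1/4 | 0 } so -1/8
edge 5 of 15 (Red): { -1; -1/2; -1/4 | -1/8; 0 } so -3/16
edge 6 of 15 (Red): { -1; -1/2; -1/4 | -3/16; -1/8; 0 } so -7/32
edge 7 of 15 (Red): { -1; -1/2; -1/4 | -7/32; -3/16; -1/8; 0 } so -15/64
edge 8 of 15 (Blue): { -1; -1/2; -1/4; -15/64 | -7/32; -3/16; -1/8; 0 } so -29/128
edge 9 of 15 (Red): { -1; -1/2; -1/4; -15/64 | -29/128; -7/32; -3/16; -1/8; 0 } so -59/256
edge 10 of 15 (Red): { -1; -1/2; -1/4; -15/64 | -59/256; -29/128; -7/32; -3/16; -1/8; 0 } so -119/512
edge 11 of 15 (Red): { -1; -1/2; -1/4; -15/64 | -119/512; -59/256; -29/128; -7/32; -3/16; -1/8; 0 } so -239/1024
edge 12 of 15 (Red): { -1; -1/2; -1/4; -15/64 | -239/1024; -119/512; -59/256; -29/128; -7/32; -3/16; -1/8; 0 } so -479/2048
edge 13 of 15 (Red): { -1; -1/2; -1/4; -15/64 | -479/2048; -239/1024; -119/512; -59/256; -29/128; -7/32; -3/16; -1/8; 0 } so -959/4096
edge 14 of 15 (Blue): { -1; -1/2; -1/4; -15/64; -959/4096 | -479/2048; -239/1024; -119/512; -59/256; -29/128; -7/32; -3/16; -1/8; 0 } so -1917/8192
edge 15 of 15 (Red): { -1; -1/2; -1/4; -15/64; -959/4096 | -1917/8192; -479/2048; -239/1024; -119/512; -59/256; -29/128; -7/32; -3/16; -1/8; 0 } so -3835/16384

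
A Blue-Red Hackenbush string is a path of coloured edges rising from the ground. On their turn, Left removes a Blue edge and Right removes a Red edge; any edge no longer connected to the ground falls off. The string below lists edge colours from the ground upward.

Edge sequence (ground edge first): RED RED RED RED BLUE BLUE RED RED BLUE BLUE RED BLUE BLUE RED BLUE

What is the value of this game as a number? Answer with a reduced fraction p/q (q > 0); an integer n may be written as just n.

-6949/2048

Recurse on prefixes of the 15-edge string RED RED RED RED BLUE BLUE RED RED BLUE BLUE RED BLUE BLUE RED BLUE:
R: Left { (no moves) }, Right { 0 } -> simplest -1
RR: Left { (no moves) }, Right { -1, 0 } -> simplest -2
RRR: Left { (no moves) }, Right { -2, -1, 0 } -> simplest -3
RRRR: Left { (no moves) }, Right { -3, -2, -1, 0 } -> simplest -4
RRRRB: Left { -4 }, Right { -3, -2, -1, 0 } -> simplest -7/2
RRRRBB: Left { -4, -7/2 }, Right { -3, -2, -1, 0 } -> simplest -13/4
RRRRBBR: Left { -4, -7/2 }, Right { -13/4, -3, -2, -1, 0 } -> simplest -27/8
RRRRBBRR: Left { -4, -7/2 }, Right { -27/8, -13/4, -3, -2, -1, 0 } -> simplest -55/16
RRRRBBRRB: Left { -4, -7/2, -55/16 }, Right { -27/8, -13/4, -3, -2, -1, 0 } -> simplest -109/32
RRRRBBRRBB: Left { -4, -7/2, -55/16, -109/32 }, Right { -27/8, -13/4, -3, -2, -1, 0 } -> simplest -217/64
RRRRBBRRBBR: Left { -4, -7/2, -55/16, -109/32 }, Right { -217/64, -27/8, -13/4, -3, -2, -1, 0 } -> simplest -435/128
RRRRBBRRBBRB: Left { -4, -7/2, -55/16, -109/32, -435/128 }, Right { -217/64, -27/8, -13/4, -3, -2, -1, 0 } -> simplest -869/256
RRRRBBRRBBRBB: Left { -4, -7/2, -55/16, -109/32, -435/128, -869/256 }, Right { -217/64, -27/8, -13/4, -3, -2, -1, 0 } -> simplest -1737/512
RRRRBBRRBBRBBR: Left { -4, -7/2, -55/16, -109/32, -435/128, -869/256 }, Right { -1737/512, -217/64, -27/8, -13/4, -3, -2, -1, 0 } -> simplest -3475/1024
RRRRBBRRBBRBBRB: Left { -4, -7/2, -55/16, -109/32, -435/128, -869/256, -3475/1024 }, Right { -1737/512, -217/64, -27/8, -13/4, -3, -2, -1, 0 } -> simplest -6949/2048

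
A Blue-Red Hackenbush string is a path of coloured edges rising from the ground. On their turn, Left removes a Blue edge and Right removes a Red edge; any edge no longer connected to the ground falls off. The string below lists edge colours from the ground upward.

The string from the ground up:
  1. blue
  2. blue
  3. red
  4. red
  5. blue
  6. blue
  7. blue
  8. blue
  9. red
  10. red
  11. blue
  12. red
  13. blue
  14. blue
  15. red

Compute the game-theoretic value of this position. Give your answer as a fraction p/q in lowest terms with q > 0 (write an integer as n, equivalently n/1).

Prefix values for blue blue red red blue blue blue blue red red blue red blue blue red via {L|R} + simplicity:
edge 1 of 15 (blue): { 0 | — } = 1
edge 2 of 15 (blue): { 0,1 | — } = 2
edge 3 of 15 (red): { 0,1 | 2 } = 3/2
edge 4 of 15 (red): { 0,1 | 3/2,2 } = 5/4
edge 5 of 15 (blue): { 0,1,5/4 | 3/2,2 } = 11/8
edge 6 of 15 (blue): { 0,1,5/4,11/8 | 3/2,2 } = 23/16
edge 7 of 15 (blue): { 0,1,5/4,11/8,23/16 | 3/2,2 } = 47/32
edge 8 of 15 (blue): { 0,1,5/4,11/8,23/16,47/32 | 3/2,2 } = 95/64
edge 9 of 15 (red): { 0,1,5/4,11/8,23/16,47/32 | 95/64,3/2,2 } = 189/128
edge 10 of 15 (red): { 0,1,5/4,11/8,23/16,47/32 | 189/128,95/64,3/2,2 } = 377/256
edge 11 of 15 (blue): { 0,1,5/4,11/8,23/16,47/32,377/256 | 189/128,95/64,3/2,2 } = 755/512
edge 12 of 15 (red): { 0,1,5/4,11/8,23/16,47/32,377/256 | 755/512,189/128,95/64,3/2,2 } = 1509/1024
edge 13 of 15 (blue): { 0,1,5/4,11/8,23/16,47/32,377/256,1509/1024 | 755/512,189/128,95/64,3/2,2 } = 3019/2048
edge 14 of 15 (blue): { 0,1,5/4,11/8,23/16,47/32,377/256,1509/1024,3019/2048 | 755/512,189/128,95/64,3/2,2 } = 6039/4096
edge 15 of 15 (red): { 0,1,5/4,11/8,23/16,47/32,377/256,1509/1024,3019/2048 | 6039/4096,755/512,189/128,95/64,3/2,2 } = 12077/8192

12077/8192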